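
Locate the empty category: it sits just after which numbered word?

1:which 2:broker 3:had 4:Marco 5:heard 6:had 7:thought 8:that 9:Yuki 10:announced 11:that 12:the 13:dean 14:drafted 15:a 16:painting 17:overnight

5

The displaced element is "which broker" (word 2).
It is linked across 1 clause boundary (Ø).
It functions as the subject of "thought", so the gap sits immediately after word 5 ("heard").
Base order: Marco had heard which broker had thought that Yuki announced that the dean drafted a painting overnight.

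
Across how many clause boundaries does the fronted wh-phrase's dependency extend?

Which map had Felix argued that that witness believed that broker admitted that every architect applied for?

3

"which map" is extracted from the PP object of "applied".
Boundaries crossed, outermost first: [that], [Ø], [that] — 3 in total.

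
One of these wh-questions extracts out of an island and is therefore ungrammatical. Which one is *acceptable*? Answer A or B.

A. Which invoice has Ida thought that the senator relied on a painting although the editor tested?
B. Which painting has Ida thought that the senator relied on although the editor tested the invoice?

B

In A, the wh-phrase is extracted from inside an adjunct island (introduced by "although"), which blocks movement.
In B, the extraction path crosses only that-complement boundaries, which are transparent.
So B is grammatical.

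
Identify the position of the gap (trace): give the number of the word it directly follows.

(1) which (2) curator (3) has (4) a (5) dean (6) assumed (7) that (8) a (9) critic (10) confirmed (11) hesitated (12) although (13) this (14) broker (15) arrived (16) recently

10

The displaced element is "which curator" (word 2).
It is linked across 2 clause boundaries (that → Ø).
It functions as the subject of "hesitated", so the gap sits immediately after word 10 ("confirmed").
Base order: A dean has assumed that a critic confirmed that which curator hesitated although this broker arrived recently.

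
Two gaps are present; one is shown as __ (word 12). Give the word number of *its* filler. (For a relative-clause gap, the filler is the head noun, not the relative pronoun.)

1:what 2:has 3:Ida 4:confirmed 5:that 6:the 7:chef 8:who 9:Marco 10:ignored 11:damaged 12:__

The marked gap is the direct object of "damaged".
Its filler is the fronted wh-phrase "what", at word 1.
(The other dependency links word 7 to a gap after word 10.)

1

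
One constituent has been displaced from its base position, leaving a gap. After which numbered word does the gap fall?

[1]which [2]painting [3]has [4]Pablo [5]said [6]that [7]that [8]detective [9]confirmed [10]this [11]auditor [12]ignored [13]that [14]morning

The displaced element is "which painting" (word 2).
It is linked across 2 clause boundaries (that → Ø).
It functions as the direct object of "ignored", so the gap sits immediately after word 12 ("ignored").
Base order: Pablo has said that that detective confirmed this auditor ignored which painting that morning.

12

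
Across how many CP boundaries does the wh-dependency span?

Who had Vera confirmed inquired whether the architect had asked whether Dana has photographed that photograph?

"who" is extracted from the subject of "inquired".
Boundaries crossed, outermost first: [Ø] — 1 in total.

1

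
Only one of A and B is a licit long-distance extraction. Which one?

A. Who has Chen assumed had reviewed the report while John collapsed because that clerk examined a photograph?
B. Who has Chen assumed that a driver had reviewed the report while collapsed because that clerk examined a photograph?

In B, the wh-phrase is extracted from inside an adjunct island (introduced by "while"), which blocks movement.
In A, the extraction path crosses only that-complement boundaries, which are transparent.
So A is grammatical.

A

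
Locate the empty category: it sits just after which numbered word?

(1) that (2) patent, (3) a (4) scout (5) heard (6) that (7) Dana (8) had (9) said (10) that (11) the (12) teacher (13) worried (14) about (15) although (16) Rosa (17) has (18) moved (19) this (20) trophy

14

The displaced element is "that patent" (word 2).
It is linked across 2 clause boundaries (that → that).
It functions as the object of the preposition "about" of "worried", so the gap sits immediately after word 14 ("about").
Base order: A scout heard that Dana had said that the teacher worried about that patent although Rosa has moved this trophy.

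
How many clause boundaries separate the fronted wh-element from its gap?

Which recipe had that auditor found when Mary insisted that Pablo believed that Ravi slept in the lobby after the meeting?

0

"which recipe" originates inside the matrix clause — no clause boundary is crossed.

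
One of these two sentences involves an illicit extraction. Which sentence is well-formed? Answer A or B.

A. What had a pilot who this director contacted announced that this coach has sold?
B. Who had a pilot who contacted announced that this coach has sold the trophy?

A

In B, the wh-phrase is extracted from inside a complex-NP island (relative clause) (introduced by "who"), which blocks movement.
In A, the extraction path crosses only that-complement boundaries, which are transparent.
So A is grammatical.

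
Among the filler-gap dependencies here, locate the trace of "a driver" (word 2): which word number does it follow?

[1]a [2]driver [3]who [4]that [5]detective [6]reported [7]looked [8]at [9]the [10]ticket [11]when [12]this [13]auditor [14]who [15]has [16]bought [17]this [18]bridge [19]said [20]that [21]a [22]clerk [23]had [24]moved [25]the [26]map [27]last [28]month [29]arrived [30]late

6

The displaced element is "a driver" (word 2).
It is linked across 1 clause boundary (Ø).
It functions as the subject of "looked", so the gap sits immediately after word 6 ("reported").
Base order: That detective reported a driver looked at the ticket when this auditor who has bought this bridge said that a clerk had moved the map last month.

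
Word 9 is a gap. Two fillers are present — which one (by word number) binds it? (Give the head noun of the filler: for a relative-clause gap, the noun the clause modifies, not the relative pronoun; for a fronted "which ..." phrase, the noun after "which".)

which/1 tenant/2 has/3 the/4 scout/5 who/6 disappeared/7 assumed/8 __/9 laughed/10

2

The marked gap is the subject of "laughed".
Its filler is the fronted wh-phrase "which tenant", at word 2.
(The other dependency links word 5 to a gap after word 6.)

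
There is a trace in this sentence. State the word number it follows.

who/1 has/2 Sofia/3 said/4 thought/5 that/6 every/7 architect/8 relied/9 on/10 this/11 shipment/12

4

The displaced element is "who" (word 1).
It is linked across 1 clause boundary (Ø).
It functions as the subject of "thought", so the gap sits immediately after word 4 ("said").
Base order: Sofia has said that who thought that every architect relied on this shipment.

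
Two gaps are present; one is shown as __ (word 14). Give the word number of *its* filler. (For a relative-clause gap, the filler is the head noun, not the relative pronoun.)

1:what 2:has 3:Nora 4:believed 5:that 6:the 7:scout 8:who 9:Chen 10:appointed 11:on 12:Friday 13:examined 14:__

The marked gap is the direct object of "examined".
Its filler is the fronted wh-phrase "what", at word 1.
(The other dependency links word 7 to a gap after word 10.)

1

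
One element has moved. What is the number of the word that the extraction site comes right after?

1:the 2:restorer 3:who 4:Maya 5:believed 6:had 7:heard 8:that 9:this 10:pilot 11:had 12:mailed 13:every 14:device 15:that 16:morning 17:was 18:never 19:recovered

The displaced element is "the restorer" (word 2).
It is linked across 1 clause boundary (Ø).
It functions as the subject of "heard", so the gap sits immediately after word 5 ("believed").
Base order: Maya believed that the restorer had heard that this pilot had mailed every device that morning.

5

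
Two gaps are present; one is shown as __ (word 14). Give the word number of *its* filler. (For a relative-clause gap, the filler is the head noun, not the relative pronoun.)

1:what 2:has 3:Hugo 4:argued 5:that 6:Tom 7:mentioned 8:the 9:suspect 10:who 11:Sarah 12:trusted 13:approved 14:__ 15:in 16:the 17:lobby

The marked gap is the direct object of "approved".
Its filler is the fronted wh-phrase "what", at word 1.
(The other dependency links word 9 to a gap after word 12.)

1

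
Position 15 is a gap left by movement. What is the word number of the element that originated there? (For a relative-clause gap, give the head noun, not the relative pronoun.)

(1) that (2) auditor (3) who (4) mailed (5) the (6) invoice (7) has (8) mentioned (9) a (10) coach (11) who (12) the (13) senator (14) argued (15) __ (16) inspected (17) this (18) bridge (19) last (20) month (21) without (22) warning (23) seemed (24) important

10

The gap at 15 is the subject of "inspected", inside a relative clause.
The relative pronoun is "who" (word 11); it is bound by the head noun immediately before it.
Its filler is the head noun "coach", at word 10.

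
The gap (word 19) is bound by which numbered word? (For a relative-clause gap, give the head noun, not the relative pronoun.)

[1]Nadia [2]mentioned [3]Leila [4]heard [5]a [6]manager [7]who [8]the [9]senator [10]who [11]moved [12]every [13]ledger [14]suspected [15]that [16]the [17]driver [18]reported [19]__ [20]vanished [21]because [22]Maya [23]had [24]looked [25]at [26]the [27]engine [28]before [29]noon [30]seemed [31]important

The gap at 19 is the subject of "vanished", inside a relative clause.
The relative pronoun is "who" (word 7); it is bound by the head noun immediately before it.
Its filler is the head noun "manager", at word 6.

6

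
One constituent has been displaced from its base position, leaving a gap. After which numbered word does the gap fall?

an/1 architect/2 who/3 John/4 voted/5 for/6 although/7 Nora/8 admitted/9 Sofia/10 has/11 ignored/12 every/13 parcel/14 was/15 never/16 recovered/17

The displaced element is "an architect" (word 2).
It functions as the object of the preposition "for" of "voted", so the gap sits immediately after word 6 ("for").
Base order: John voted for an architect although Nora admitted Sofia has ignored every parcel.

6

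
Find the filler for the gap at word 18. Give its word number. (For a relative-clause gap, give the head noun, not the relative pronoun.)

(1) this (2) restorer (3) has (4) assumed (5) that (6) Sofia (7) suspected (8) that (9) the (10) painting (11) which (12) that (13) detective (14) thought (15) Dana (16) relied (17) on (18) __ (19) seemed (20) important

The gap at 18 is the prepositional object of "relied", inside a relative clause.
The relative pronoun is "which" (word 11); it is bound by the head noun immediately before it.
Its filler is the head noun "painting", at word 10.

10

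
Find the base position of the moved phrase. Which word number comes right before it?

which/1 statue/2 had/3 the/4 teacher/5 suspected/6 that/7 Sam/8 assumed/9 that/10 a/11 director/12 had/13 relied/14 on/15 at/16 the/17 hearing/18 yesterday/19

The displaced element is "which statue" (word 2).
It is linked across 2 clause boundaries (that → that).
It functions as the object of the preposition "on" of "relied", so the gap sits immediately after word 15 ("on").
Base order: The teacher had suspected that Sam assumed that a director had relied on which statue at the hearing yesterday.

15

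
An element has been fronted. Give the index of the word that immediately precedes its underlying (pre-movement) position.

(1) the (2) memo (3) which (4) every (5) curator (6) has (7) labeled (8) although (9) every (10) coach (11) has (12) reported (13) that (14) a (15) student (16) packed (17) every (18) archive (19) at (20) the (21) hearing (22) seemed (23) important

The displaced element is "the memo" (word 2).
It functions as the direct object of "labeled", so the gap sits immediately after word 7 ("labeled").
Base order: Every curator has labeled the memo although every coach has reported that a student packed every archive at the hearing.

7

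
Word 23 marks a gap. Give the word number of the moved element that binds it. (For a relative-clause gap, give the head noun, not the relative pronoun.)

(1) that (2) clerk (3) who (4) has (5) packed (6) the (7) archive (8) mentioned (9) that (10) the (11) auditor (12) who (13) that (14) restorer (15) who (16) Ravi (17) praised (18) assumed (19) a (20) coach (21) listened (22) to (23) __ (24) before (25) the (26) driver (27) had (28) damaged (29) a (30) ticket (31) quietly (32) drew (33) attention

The gap at 23 is the prepositional object of "listened", inside a relative clause.
The relative pronoun is "who" (word 12); it is bound by the head noun immediately before it.
Its filler is the head noun "auditor", at word 11.

11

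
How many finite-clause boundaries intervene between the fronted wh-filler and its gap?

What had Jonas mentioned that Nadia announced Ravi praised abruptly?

"what" is extracted from the object of "praised".
Boundaries crossed, outermost first: [that], [Ø] — 2 in total.

2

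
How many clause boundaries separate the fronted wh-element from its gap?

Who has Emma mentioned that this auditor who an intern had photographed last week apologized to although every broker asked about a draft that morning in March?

"who" is extracted from the PP object of "apologized".
Boundaries crossed, outermost first: [that] — 1 in total.

1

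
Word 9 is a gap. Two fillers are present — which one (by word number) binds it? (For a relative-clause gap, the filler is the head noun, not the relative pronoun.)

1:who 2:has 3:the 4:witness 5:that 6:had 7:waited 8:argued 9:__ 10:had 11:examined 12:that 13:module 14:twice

The marked gap is the subject of "examined".
Its filler is the fronted wh-phrase "who", at word 1.
(The other dependency links word 4 to a gap after word 5.)

1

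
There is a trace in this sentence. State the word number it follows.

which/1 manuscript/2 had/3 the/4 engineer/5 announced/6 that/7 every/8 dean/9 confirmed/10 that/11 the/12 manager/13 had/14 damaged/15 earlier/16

The displaced element is "which manuscript" (word 2).
It is linked across 2 clause boundaries (that → that).
It functions as the direct object of "damaged", so the gap sits immediately after word 15 ("damaged").
Base order: The engineer had announced that every dean confirmed that the manager had damaged which manuscript earlier.

15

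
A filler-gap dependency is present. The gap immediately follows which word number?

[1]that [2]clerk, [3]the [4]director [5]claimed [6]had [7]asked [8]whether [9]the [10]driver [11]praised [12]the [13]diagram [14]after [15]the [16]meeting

The displaced element is "that clerk" (word 2).
It is linked across 1 clause boundary (Ø).
It functions as the subject of "asked", so the gap sits immediately after word 5 ("claimed").
Base order: The director claimed that that clerk had asked whether the driver praised the diagram after the meeting.

5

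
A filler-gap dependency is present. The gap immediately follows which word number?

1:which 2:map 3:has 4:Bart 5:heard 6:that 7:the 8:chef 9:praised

The displaced element is "which map" (word 2).
It is linked across 1 clause boundary (that).
It functions as the direct object of "praised", so the gap sits immediately after word 9 ("praised").
Base order: Bart has heard that the chef praised which map.

9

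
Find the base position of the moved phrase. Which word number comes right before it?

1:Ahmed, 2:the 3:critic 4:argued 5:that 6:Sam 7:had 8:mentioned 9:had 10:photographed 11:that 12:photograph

8

The displaced element is "Ahmed" (word 1).
It is linked across 2 clause boundaries (that → Ø).
It functions as the subject of "photographed", so the gap sits immediately after word 8 ("mentioned").
Base order: The critic argued that Sam had mentioned Ahmed had photographed that photograph.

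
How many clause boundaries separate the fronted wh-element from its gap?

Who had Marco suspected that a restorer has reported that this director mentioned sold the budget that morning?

"who" is extracted from the subject of "sold".
Boundaries crossed, outermost first: [that], [that], [Ø] — 3 in total.

3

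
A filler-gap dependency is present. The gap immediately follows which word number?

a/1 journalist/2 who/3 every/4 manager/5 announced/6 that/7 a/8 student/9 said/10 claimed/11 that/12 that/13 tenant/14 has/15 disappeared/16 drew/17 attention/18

10

The displaced element is "a journalist" (word 2).
It is linked across 2 clause boundaries (that → Ø).
It functions as the subject of "claimed", so the gap sits immediately after word 10 ("said").
Base order: Every manager announced that a student said that a journalist claimed that that tenant has disappeared.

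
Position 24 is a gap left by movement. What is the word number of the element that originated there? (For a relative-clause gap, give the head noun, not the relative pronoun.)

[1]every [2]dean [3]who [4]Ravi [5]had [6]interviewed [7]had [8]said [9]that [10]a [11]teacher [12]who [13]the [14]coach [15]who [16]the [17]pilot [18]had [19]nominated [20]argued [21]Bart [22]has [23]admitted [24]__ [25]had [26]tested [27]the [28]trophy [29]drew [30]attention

The gap at 24 is the subject of "tested", inside a relative clause.
The relative pronoun is "who" (word 12); it is bound by the head noun immediately before it.
Its filler is the head noun "teacher", at word 11.

11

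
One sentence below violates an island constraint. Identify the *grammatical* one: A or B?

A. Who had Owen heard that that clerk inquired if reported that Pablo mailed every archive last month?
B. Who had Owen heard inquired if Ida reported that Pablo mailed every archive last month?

In A, the wh-phrase is extracted from inside a wh-island (introduced by "if"), which blocks movement.
In B, the extraction path crosses only that-complement boundaries, which are transparent.
So B is grammatical.

B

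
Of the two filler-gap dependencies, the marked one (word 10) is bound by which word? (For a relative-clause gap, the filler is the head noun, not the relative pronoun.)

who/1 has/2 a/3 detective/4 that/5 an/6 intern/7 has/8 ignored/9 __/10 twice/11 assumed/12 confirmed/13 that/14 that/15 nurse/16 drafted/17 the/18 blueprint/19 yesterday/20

4

The marked gap is inside the relative clause, the direct object of "ignored".
Its filler is the head noun "detective" (via "that"), at word 4.
(The other dependency links word 1 to a gap after word 12.)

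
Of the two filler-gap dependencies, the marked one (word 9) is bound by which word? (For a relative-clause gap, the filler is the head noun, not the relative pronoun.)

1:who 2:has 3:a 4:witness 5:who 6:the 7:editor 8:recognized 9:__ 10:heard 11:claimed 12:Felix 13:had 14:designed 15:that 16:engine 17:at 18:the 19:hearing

4

The marked gap is inside the relative clause, the direct object of "recognized".
Its filler is the head noun "witness" (via "who"), at word 4.
(The other dependency links word 1 to a gap after word 10.)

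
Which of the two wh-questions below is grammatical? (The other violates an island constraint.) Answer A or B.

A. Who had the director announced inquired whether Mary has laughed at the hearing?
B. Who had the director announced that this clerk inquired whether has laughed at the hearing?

In B, the wh-phrase is extracted from inside a wh-island (introduced by "whether"), which blocks movement.
In A, the extraction path crosses only that-complement boundaries, which are transparent.
So A is grammatical.

A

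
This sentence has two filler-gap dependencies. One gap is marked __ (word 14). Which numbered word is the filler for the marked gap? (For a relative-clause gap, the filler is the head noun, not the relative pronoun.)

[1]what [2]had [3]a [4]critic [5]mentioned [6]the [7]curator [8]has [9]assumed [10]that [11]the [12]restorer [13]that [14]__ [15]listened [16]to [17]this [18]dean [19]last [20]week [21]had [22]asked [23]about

The marked gap is inside the relative clause, the subject of "listened".
Its filler is the head noun "restorer" (via "that"), at word 12.
(The other dependency links word 1 to a gap after word 23.)

12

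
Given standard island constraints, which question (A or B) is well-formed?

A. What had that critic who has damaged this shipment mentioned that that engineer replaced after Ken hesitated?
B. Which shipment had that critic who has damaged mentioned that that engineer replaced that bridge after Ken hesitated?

A

In B, the wh-phrase is extracted from inside a complex-NP island (relative clause) (introduced by "who"), which blocks movement.
In A, the extraction path crosses only that-complement boundaries, which are transparent.
So A is grammatical.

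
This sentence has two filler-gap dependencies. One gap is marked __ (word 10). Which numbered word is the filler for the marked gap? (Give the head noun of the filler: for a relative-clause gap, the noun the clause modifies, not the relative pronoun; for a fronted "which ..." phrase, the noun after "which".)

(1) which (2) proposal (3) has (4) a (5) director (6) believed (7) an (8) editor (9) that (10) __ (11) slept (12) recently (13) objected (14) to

8

The marked gap is inside the relative clause, the subject of "slept".
Its filler is the head noun "editor" (via "that"), at word 8.
(The other dependency links word 2 to a gap after word 14.)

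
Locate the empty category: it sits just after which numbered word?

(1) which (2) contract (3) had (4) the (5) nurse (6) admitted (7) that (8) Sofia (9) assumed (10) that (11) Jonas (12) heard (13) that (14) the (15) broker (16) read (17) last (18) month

The displaced element is "which contract" (word 2).
It is linked across 3 clause boundaries (that → that → that).
It functions as the direct object of "read", so the gap sits immediately after word 16 ("read").
Base order: The nurse had admitted that Sofia assumed that Jonas heard that the broker read which contract last month.

16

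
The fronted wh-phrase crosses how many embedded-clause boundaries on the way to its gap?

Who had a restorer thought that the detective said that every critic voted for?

"who" is extracted from the PP object of "voted".
Boundaries crossed, outermost first: [that], [that] — 2 in total.

2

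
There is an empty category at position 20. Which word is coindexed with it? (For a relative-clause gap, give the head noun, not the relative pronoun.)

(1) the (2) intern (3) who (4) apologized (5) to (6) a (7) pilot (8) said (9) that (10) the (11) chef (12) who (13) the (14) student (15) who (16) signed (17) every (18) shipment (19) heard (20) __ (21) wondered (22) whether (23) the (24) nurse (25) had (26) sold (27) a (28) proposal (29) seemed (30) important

11

The gap at 20 is the subject of "wondered", inside a relative clause.
The relative pronoun is "who" (word 12); it is bound by the head noun immediately before it.
Its filler is the head noun "chef", at word 11.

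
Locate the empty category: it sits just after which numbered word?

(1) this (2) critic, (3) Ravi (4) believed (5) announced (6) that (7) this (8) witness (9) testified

The displaced element is "this critic" (word 2).
It is linked across 1 clause boundary (Ø).
It functions as the subject of "announced", so the gap sits immediately after word 4 ("believed").
Base order: Ravi believed that this critic announced that this witness testified.

4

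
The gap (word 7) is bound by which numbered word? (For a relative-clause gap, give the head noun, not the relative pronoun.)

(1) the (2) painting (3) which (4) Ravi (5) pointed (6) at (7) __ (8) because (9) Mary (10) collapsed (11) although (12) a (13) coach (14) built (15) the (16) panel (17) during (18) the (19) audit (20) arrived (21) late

The gap at 7 is the prepositional object of "pointed", inside a relative clause.
The relative pronoun is "which" (word 3); it is bound by the head noun immediately before it.
Its filler is the head noun "painting", at word 2.

2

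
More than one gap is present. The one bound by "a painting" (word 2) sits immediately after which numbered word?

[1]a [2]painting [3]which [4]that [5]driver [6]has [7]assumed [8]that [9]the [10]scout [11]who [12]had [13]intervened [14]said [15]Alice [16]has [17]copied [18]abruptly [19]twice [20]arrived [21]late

The displaced element is "a painting" (word 2).
It is linked across 2 clause boundaries (that → Ø).
It functions as the direct object of "copied", so the gap sits immediately after word 17 ("copied").
Base order: That driver has assumed that the scout who had intervened said Alice has copied a painting abruptly twice.

17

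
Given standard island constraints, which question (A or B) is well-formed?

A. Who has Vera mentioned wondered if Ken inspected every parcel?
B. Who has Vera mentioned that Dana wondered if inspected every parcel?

In B, the wh-phrase is extracted from inside a wh-island (introduced by "if"), which blocks movement.
In A, the extraction path crosses only that-complement boundaries, which are transparent.
So A is grammatical.

A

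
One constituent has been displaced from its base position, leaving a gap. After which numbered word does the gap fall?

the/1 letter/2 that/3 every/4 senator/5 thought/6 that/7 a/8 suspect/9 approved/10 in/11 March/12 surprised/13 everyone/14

10

The displaced element is "the letter" (word 2).
It is linked across 1 clause boundary (that).
It functions as the direct object of "approved", so the gap sits immediately after word 10 ("approved").
Base order: Every senator thought that a suspect approved the letter in March.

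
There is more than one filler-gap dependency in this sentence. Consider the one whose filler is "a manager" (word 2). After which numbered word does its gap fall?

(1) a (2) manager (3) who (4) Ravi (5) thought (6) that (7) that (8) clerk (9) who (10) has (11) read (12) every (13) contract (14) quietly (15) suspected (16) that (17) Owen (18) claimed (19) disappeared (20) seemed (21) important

18

The displaced element is "a manager" (word 2).
It is linked across 3 clause boundaries (that → that → Ø).
It functions as the subject of "disappeared", so the gap sits immediately after word 18 ("claimed").
Base order: Ravi thought that that clerk who has read every contract quietly suspected that Owen claimed that a manager disappeared.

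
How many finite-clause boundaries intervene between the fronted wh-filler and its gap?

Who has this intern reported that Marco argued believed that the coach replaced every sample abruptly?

"who" is extracted from the subject of "believed".
Boundaries crossed, outermost first: [that], [Ø] — 2 in total.

2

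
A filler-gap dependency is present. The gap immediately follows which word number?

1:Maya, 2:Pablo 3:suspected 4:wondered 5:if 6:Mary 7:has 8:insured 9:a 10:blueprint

The displaced element is "Maya" (word 1).
It is linked across 1 clause boundary (Ø).
It functions as the subject of "wondered", so the gap sits immediately after word 3 ("suspected").
Base order: Pablo suspected that Maya wondered if Mary has insured a blueprint.

3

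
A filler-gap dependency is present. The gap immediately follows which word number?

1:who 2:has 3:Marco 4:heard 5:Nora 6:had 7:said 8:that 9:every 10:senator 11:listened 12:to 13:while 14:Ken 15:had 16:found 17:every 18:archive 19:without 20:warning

The displaced element is "who" (word 1).
It is linked across 2 clause boundaries (Ø → that).
It functions as the object of the preposition "to" of "listened", so the gap sits immediately after word 12 ("to").
Base order: Marco has heard Nora had said that every senator listened to who while Ken had found every archive without warning.

12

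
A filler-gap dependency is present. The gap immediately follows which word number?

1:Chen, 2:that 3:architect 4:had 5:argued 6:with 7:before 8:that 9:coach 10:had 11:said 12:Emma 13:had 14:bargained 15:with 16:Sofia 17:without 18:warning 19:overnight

6

The displaced element is "Chen" (word 1).
It functions as the object of the preposition "with" of "argued", so the gap sits immediately after word 6 ("with").
Base order: That architect had argued with Chen before that coach had said Emma had bargained with Sofia without warning overnight.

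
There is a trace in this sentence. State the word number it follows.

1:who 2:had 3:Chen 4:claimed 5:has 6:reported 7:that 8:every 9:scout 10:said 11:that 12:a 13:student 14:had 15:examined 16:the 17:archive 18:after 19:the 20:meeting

4

The displaced element is "who" (word 1).
It is linked across 1 clause boundary (Ø).
It functions as the subject of "reported", so the gap sits immediately after word 4 ("claimed").
Base order: Chen had claimed that who has reported that every scout said that a student had examined the archive after the meeting.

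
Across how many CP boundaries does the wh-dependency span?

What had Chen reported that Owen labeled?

1

"what" is extracted from the object of "labeled".
Boundaries crossed, outermost first: [that] — 1 in total.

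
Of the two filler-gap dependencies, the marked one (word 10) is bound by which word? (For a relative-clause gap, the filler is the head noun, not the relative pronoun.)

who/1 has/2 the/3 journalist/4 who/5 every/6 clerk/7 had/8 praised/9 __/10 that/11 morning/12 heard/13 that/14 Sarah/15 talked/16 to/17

4

The marked gap is inside the relative clause, the direct object of "praised".
Its filler is the head noun "journalist" (via "who"), at word 4.
(The other dependency links word 1 to a gap after word 17.)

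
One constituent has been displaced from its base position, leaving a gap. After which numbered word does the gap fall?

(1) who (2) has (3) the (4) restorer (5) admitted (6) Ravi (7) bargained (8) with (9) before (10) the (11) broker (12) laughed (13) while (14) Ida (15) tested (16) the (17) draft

8

The displaced element is "who" (word 1).
It is linked across 1 clause boundary (Ø).
It functions as the object of the preposition "with" of "bargained", so the gap sits immediately after word 8 ("with").
Base order: The restorer has admitted Ravi bargained with who before the broker laughed while Ida tested the draft.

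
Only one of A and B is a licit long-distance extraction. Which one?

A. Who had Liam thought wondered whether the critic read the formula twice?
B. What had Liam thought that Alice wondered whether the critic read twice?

A

In B, the wh-phrase is extracted from inside a wh-island (introduced by "whether"), which blocks movement.
In A, the extraction path crosses only that-complement boundaries, which are transparent.
So A is grammatical.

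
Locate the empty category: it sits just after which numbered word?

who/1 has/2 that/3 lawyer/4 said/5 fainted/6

The displaced element is "who" (word 1).
It is linked across 1 clause boundary (Ø).
It functions as the subject of "fainted", so the gap sits immediately after word 5 ("said").
Base order: That lawyer has said that who fainted.

5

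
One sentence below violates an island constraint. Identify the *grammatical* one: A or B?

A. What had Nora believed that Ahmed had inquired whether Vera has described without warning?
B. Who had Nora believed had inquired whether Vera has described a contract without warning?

B

In A, the wh-phrase is extracted from inside a wh-island (introduced by "whether"), which blocks movement.
In B, the extraction path crosses only that-complement boundaries, which are transparent.
So B is grammatical.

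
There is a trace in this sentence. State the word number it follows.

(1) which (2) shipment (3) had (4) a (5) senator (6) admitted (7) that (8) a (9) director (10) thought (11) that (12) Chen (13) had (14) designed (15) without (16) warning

The displaced element is "which shipment" (word 2).
It is linked across 2 clause boundaries (that → that).
It functions as the direct object of "designed", so the gap sits immediately after word 14 ("designed").
Base order: A senator had admitted that a director thought that Chen had designed which shipment without warning.

14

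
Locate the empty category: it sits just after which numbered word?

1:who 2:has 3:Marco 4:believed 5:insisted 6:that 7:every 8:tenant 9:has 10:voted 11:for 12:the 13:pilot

The displaced element is "who" (word 1).
It is linked across 1 clause boundary (Ø).
It functions as the subject of "insisted", so the gap sits immediately after word 4 ("believed").
Base order: Marco has believed that who insisted that every tenant has voted for the pilot.

4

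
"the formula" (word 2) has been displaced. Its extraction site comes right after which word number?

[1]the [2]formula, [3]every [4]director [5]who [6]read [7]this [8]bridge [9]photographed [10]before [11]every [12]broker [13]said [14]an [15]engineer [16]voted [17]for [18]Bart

9

The displaced element is "the formula" (word 2).
It functions as the direct object of "photographed", so the gap sits immediately after word 9 ("photographed").
Base order: Every director who read this bridge photographed the formula before every broker said an engineer voted for Bart.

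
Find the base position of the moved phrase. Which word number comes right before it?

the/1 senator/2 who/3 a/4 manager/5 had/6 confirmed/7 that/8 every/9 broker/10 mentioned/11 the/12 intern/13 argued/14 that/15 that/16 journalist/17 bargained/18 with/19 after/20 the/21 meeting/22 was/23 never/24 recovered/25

19

The displaced element is "the senator" (word 2).
It is linked across 3 clause boundaries (that → Ø → that).
It functions as the object of the preposition "with" of "bargained", so the gap sits immediately after word 19 ("with").
Base order: A manager had confirmed that every broker mentioned the intern argued that that journalist bargained with the senator after the meeting.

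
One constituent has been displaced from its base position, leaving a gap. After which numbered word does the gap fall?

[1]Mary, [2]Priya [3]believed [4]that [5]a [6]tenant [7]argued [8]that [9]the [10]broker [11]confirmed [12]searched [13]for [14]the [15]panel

11

The displaced element is "Mary" (word 1).
It is linked across 3 clause boundaries (that → that → Ø).
It functions as the subject of "searched", so the gap sits immediately after word 11 ("confirmed").
Base order: Priya believed that a tenant argued that the broker confirmed that Mary searched for the panel.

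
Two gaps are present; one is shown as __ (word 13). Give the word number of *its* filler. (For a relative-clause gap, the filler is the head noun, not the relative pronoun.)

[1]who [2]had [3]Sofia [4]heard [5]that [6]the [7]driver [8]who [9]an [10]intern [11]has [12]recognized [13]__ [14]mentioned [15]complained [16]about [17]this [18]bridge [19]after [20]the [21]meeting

The marked gap is inside the relative clause, the direct object of "recognized".
Its filler is the head noun "driver" (via "who"), at word 7.
(The other dependency links word 1 to a gap after word 14.)

7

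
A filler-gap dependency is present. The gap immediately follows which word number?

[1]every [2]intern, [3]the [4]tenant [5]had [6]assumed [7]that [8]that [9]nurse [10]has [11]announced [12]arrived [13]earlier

11

The displaced element is "every intern" (word 2).
It is linked across 2 clause boundaries (that → Ø).
It functions as the subject of "arrived", so the gap sits immediately after word 11 ("announced").
Base order: The tenant had assumed that that nurse has announced every intern arrived earlier.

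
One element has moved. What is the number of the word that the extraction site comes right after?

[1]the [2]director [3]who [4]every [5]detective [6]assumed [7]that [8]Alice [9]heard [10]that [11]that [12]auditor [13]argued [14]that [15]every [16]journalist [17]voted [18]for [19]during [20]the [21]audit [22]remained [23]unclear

18

The displaced element is "the director" (word 2).
It is linked across 3 clause boundaries (that → that → that).
It functions as the object of the preposition "for" of "voted", so the gap sits immediately after word 18 ("for").
Base order: Every detective assumed that Alice heard that that auditor argued that every journalist voted for the director during the audit.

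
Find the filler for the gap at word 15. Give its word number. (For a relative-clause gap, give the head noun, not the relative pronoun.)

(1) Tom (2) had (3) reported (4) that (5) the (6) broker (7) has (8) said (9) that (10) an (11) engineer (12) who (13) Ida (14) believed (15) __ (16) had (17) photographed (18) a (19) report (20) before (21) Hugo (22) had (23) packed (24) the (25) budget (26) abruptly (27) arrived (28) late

11

The gap at 15 is the subject of "photographed", inside a relative clause.
The relative pronoun is "who" (word 12); it is bound by the head noun immediately before it.
Its filler is the head noun "engineer", at word 11.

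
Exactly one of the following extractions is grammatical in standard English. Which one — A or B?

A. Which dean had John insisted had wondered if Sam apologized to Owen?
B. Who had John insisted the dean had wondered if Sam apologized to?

A

In B, the wh-phrase is extracted from inside a wh-island (introduced by "if"), which blocks movement.
In A, the extraction path crosses only that-complement boundaries, which are transparent.
So A is grammatical.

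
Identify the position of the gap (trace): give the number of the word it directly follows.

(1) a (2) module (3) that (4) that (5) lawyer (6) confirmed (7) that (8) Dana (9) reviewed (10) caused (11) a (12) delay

9

The displaced element is "a module" (word 2).
It is linked across 1 clause boundary (that).
It functions as the direct object of "reviewed", so the gap sits immediately after word 9 ("reviewed").
Base order: That lawyer confirmed that Dana reviewed a module.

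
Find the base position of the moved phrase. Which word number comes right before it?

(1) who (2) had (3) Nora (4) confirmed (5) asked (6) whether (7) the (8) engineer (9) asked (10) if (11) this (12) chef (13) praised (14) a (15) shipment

The displaced element is "who" (word 1).
It is linked across 1 clause boundary (Ø).
It functions as the subject of "asked", so the gap sits immediately after word 4 ("confirmed").
Base order: Nora had confirmed that who asked whether the engineer asked if this chef praised a shipment.

4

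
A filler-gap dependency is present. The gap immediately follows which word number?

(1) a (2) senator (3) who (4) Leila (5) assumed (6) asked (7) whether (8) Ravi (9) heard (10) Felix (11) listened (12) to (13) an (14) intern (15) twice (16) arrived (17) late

The displaced element is "a senator" (word 2).
It is linked across 1 clause boundary (Ø).
It functions as the subject of "asked", so the gap sits immediately after word 5 ("assumed").
Base order: Leila assumed that a senator asked whether Ravi heard Felix listened to an intern twice.

5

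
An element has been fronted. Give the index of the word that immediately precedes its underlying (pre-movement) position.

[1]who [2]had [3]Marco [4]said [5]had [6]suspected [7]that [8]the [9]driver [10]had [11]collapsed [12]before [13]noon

4

The displaced element is "who" (word 1).
It is linked across 1 clause boundary (Ø).
It functions as the subject of "suspected", so the gap sits immediately after word 4 ("said").
Base order: Marco had said who had suspected that the driver had collapsed before noon.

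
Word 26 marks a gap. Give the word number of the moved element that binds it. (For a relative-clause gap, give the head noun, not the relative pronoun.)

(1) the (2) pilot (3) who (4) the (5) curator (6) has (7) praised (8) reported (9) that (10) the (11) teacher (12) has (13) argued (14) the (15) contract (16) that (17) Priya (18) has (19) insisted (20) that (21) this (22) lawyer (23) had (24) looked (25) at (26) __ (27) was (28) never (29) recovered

15

The gap at 26 is the prepositional object of "looked", inside a relative clause.
The relative pronoun is "that" (word 16); it is bound by the head noun immediately before it.
Its filler is the head noun "contract", at word 15.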